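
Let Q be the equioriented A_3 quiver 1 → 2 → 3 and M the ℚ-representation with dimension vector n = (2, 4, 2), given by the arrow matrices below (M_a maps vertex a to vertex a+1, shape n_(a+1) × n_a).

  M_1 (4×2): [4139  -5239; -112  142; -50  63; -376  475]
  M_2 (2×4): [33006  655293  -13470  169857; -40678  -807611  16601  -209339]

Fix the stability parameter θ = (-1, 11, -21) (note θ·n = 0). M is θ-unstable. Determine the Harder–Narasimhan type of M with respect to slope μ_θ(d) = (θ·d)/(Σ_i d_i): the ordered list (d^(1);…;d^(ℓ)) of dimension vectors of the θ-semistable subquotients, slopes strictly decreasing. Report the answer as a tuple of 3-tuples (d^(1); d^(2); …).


Interval decomposition of M: I[1,2], I[1,3], I[2,2], I[2,3].
HN type (ℓ=4): μ^(1)=11; μ^(2)=-1; μ^(3)=-11/3; μ^(4)=-5

((0, 2, 0); (1, 0, 0); (1, 1, 1); (0, 1, 1))


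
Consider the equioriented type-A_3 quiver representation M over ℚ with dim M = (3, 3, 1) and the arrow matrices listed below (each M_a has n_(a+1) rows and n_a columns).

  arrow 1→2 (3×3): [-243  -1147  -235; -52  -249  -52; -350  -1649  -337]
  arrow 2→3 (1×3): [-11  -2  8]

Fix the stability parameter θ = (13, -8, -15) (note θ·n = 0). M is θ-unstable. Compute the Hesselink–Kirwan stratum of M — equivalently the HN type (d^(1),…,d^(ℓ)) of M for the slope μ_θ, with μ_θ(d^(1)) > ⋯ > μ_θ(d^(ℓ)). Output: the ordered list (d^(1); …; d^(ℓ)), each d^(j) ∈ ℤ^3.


Interval decomposition of M: I[1,2]^2, I[1,3].
HN type (ℓ=2): μ^(1)=5/2; μ^(2)=-10/3

((2, 2, 0); (1, 1, 1))


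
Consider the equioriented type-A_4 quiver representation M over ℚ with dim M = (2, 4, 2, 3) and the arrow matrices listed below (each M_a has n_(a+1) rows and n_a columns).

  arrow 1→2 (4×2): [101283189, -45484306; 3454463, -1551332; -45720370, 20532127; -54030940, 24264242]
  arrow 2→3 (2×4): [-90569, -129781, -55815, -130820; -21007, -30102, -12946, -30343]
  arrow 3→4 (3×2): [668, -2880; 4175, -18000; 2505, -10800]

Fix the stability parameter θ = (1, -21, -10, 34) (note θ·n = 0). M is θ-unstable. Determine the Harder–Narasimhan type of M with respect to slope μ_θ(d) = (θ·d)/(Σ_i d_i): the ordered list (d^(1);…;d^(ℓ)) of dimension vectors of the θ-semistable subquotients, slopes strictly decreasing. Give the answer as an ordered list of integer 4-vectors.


Interval decomposition of M: I[1,3], I[1,4], I[2,2]^2, I[4,4]^2.
HN type (ℓ=3): μ^(1)=34; μ^(2)=-10; μ^(3)=-21

((0, 0, 0, 3); (2, 2, 2, 0); (0, 2, 0, 0))


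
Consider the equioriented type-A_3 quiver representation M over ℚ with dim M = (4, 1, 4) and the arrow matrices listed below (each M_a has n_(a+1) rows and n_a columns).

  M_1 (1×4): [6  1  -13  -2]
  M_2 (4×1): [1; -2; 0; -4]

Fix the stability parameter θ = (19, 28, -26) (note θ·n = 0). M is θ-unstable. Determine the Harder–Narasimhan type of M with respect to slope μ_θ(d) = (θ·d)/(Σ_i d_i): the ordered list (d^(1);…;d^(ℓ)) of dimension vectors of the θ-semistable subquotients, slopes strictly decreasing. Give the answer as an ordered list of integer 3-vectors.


Via rank(M_{q-1}∘⋯∘M_p): M ≅ I[1,1]^3, I[1,3], I[3,3]^3.
μ_θ-semistable layers: μ^(1)=19; μ^(2)=7; μ^(3)=-26

((3, 0, 0); (1, 1, 1); (0, 0, 3))


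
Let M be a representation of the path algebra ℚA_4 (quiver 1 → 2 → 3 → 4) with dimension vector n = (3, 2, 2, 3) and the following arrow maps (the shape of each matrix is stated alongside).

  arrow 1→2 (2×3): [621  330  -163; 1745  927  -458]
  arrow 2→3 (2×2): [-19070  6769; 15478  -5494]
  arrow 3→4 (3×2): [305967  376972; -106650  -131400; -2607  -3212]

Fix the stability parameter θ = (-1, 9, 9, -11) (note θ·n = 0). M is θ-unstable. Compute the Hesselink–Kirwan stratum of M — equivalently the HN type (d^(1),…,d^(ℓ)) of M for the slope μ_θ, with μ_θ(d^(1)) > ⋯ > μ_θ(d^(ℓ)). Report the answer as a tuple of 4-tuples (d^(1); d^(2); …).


Barcode: M ≅ I[1,1], I[1,3], I[1,4], I[4,4]^2. HN layers by μ_θ (4 steps, strictly decreasing):
  μ^(1)=9; μ^(2)=7/3; μ^(3)=-1; μ^(4)=-11

((0, 1, 1, 0); (0, 1, 1, 1); (3, 0, 0, 0); (0, 0, 0, 2))


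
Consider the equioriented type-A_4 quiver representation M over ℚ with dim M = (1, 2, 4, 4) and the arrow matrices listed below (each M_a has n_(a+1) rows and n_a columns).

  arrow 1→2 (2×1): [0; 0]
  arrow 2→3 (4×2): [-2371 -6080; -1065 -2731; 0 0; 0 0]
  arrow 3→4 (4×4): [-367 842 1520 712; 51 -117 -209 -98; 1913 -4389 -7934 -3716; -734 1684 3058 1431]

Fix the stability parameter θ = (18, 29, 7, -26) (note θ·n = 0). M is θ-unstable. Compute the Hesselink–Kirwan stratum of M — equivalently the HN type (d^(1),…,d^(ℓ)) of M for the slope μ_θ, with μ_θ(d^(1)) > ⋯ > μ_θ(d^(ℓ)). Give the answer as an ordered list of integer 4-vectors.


Via rank(M_{q-1}∘⋯∘M_p): M ≅ I[1,1], I[2,4]^2, I[3,4]^2.
μ_θ-semistable layers: μ^(1)=18; μ^(2)=10/3; μ^(3)=-19/2

((1, 0, 0, 0); (0, 2, 2, 2); (0, 0, 2, 2))


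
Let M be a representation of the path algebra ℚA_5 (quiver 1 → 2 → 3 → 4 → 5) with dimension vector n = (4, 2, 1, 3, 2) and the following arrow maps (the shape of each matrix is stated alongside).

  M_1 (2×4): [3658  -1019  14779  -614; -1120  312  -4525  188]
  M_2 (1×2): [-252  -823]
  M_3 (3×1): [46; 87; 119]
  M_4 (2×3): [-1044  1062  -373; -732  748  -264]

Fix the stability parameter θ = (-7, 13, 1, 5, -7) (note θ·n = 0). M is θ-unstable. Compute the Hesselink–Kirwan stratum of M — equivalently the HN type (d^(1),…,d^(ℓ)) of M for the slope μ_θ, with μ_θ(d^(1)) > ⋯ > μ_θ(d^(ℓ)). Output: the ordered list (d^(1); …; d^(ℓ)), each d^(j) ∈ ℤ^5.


Barcode: M ≅ I[1,1]^2, I[1,2], I[1,5], I[4,4], I[4,5]. HN layers by μ_θ (5 steps, strictly decreasing):
  μ^(1)=13; μ^(2)=5; μ^(3)=3; μ^(4)=-1; μ^(5)=-7

((0, 1, 0, 0, 0); (0, 0, 0, 1, 0); (0, 1, 1, 1, 1); (0, 0, 0, 1, 1); (4, 0, 0, 0, 0))


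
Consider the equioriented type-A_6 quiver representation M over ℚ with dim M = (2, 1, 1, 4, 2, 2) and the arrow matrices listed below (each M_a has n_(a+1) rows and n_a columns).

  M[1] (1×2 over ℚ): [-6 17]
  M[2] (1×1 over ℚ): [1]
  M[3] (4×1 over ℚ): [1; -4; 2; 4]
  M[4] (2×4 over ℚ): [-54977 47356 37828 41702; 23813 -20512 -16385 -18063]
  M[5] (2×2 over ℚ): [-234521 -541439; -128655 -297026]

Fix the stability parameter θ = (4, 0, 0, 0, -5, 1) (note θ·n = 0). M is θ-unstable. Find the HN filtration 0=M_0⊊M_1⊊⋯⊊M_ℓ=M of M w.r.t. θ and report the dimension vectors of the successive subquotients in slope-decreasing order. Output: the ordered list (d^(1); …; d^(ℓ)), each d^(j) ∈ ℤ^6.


Via rank(M_{q-1}∘⋯∘M_p): M ≅ I[1,1], I[1,6], I[4,4]^2, I[4,6].
μ_θ-semistable layers: μ^(1)=4; μ^(2)=1; μ^(3)=0; μ^(4)=-1/5; μ^(5)=-5/2

((1, 0, 0, 0, 0, 0); (0, 0, 0, 0, 0, 2); (0, 0, 0, 2, 0, 0); (1, 1, 1, 1, 1, 0); (0, 0, 0, 1, 1, 0))


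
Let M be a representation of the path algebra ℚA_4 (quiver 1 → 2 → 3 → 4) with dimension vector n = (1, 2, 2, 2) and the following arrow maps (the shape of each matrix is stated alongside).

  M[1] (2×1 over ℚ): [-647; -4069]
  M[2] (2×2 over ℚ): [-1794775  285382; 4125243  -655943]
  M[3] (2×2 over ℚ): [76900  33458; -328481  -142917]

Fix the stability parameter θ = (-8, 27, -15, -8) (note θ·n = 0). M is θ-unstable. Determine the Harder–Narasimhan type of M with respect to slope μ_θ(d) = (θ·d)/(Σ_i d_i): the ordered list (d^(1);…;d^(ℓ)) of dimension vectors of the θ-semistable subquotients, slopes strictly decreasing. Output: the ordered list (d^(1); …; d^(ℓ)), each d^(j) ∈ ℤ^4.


Interval decomposition of M: I[1,4], I[2,4].
HN type (ℓ=2): μ^(1)=4/3; μ^(2)=-8

((0, 2, 2, 2); (1, 0, 0, 0))


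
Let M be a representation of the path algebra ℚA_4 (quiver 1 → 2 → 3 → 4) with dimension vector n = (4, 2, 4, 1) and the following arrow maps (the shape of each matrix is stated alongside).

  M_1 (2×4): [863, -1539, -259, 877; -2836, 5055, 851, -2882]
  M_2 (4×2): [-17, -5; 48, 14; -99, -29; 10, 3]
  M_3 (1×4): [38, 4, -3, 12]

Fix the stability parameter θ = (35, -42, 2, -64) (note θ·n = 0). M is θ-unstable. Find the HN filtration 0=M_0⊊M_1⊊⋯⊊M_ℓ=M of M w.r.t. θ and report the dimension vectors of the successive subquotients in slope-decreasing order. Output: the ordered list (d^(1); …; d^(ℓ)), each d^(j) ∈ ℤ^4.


Via rank(M_{q-1}∘⋯∘M_p): M ≅ I[1,1]^2, I[1,3], I[1,4], I[3,3]^2.
μ_θ-semistable layers: μ^(1)=35; μ^(2)=2; μ^(3)=-7/2; μ^(4)=-69/4

((2, 0, 0, 0); (0, 0, 3, 0); (1, 1, 0, 0); (1, 1, 1, 1))


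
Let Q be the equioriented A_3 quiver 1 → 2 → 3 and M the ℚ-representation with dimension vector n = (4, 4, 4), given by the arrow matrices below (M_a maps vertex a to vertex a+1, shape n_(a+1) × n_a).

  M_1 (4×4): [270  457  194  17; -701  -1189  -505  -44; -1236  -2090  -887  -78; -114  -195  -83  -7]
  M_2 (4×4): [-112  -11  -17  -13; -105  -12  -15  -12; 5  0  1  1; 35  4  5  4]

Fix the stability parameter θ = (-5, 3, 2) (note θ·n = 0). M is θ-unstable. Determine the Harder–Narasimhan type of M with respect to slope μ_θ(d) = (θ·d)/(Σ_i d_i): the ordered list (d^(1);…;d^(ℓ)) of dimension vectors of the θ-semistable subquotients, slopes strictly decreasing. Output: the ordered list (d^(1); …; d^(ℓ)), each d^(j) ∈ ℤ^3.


Barcode: M ≅ I[1,1], I[1,2], I[1,3]^2, I[2,3], I[3,3]. HN layers by μ_θ (4 steps, strictly decreasing):
  μ^(1)=3; μ^(2)=5/2; μ^(3)=2; μ^(4)=-5

((0, 1, 0); (0, 3, 3); (0, 0, 1); (4, 0, 0))


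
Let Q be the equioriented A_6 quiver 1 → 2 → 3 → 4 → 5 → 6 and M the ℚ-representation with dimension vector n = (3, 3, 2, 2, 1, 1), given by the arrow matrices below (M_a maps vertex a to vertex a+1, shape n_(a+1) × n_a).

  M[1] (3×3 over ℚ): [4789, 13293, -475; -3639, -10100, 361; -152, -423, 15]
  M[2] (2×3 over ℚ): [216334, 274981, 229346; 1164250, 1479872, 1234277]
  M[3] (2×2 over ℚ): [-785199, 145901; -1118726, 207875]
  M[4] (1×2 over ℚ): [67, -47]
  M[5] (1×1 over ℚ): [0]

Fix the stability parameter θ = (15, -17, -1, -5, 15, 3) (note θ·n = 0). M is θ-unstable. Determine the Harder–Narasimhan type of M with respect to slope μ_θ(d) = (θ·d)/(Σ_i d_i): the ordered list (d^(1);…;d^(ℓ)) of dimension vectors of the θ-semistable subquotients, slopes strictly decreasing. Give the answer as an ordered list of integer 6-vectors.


Interval decomposition of M: I[1,2], I[1,4], I[1,5], I[6,6].
HN type (ℓ=4): μ^(1)=15; μ^(2)=3; μ^(3)=-1; μ^(4)=-2

((0, 0, 0, 0, 1, 0); (0, 0, 0, 0, 0, 1); (1, 1, 0, 0, 0, 0); (2, 2, 2, 2, 0, 0))


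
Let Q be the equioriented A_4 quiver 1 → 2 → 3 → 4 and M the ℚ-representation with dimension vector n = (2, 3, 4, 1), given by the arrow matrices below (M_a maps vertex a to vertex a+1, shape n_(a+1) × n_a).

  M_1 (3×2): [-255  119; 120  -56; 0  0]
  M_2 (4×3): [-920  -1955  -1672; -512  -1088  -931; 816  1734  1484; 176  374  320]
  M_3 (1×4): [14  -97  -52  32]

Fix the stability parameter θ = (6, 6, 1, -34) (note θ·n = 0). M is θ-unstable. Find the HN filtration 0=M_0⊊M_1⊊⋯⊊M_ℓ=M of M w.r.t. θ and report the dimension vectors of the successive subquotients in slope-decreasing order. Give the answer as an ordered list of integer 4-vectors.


Barcode: M ≅ I[1,1], I[1,2], I[2,3], I[2,4], I[3,3]^2. HN layers by μ_θ (4 steps, strictly decreasing):
  μ^(1)=6; μ^(2)=7/2; μ^(3)=1; μ^(4)=-9

((2, 1, 0, 0); (0, 1, 1, 0); (0, 0, 2, 0); (0, 1, 1, 1))


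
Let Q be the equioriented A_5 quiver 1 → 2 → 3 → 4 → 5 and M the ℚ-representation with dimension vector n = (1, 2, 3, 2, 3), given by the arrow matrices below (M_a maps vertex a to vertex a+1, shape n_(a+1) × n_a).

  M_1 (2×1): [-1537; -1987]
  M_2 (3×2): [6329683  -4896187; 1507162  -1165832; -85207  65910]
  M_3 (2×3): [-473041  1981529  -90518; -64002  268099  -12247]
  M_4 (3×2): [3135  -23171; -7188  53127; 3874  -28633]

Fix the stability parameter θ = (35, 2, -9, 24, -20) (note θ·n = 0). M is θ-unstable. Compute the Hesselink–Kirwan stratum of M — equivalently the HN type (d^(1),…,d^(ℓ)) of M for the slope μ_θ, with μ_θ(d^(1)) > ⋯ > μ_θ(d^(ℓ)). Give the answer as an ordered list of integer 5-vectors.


Via rank(M_{q-1}∘⋯∘M_p): M ≅ I[1,5], I[2,5], I[3,3], I[5,5].
μ_θ-semistable layers: μ^(1)=32/5; μ^(2)=2; μ^(3)=-7/2; μ^(4)=-9; μ^(5)=-20

((1, 1, 1, 1, 1); (0, 0, 0, 1, 1); (0, 1, 1, 0, 0); (0, 0, 1, 0, 0); (0, 0, 0, 0, 1))


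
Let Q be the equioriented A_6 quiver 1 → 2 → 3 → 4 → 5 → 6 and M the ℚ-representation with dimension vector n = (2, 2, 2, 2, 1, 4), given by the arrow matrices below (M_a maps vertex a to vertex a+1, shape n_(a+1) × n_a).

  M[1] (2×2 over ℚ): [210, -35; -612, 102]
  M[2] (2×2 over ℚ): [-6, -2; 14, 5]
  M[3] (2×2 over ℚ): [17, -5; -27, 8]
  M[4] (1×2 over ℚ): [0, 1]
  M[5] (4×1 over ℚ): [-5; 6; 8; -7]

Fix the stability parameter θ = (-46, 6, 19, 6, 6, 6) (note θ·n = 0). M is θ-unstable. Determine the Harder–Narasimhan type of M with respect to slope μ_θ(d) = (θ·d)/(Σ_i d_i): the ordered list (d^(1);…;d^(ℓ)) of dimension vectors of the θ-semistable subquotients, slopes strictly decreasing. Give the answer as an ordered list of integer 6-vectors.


Via rank(M_{q-1}∘⋯∘M_p): M ≅ I[1,1], I[1,6], I[2,4], I[6,6]^3.
μ_θ-semistable layers: μ^(1)=25/2; μ^(2)=37/4; μ^(3)=6; μ^(4)=-46

((0, 0, 1, 1, 0, 0); (0, 0, 1, 1, 1, 1); (0, 2, 0, 0, 0, 3); (2, 0, 0, 0, 0, 0))


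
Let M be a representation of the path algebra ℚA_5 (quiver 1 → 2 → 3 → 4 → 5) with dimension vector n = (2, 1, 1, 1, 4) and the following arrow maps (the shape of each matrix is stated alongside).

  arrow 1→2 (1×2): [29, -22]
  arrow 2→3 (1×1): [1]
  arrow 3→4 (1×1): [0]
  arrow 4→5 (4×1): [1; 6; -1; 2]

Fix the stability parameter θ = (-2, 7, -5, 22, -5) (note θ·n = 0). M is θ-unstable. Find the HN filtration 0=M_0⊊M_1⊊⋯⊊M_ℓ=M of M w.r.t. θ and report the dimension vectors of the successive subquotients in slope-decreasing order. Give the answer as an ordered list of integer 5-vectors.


Barcode: M ≅ I[1,1], I[1,3], I[4,5], I[5,5]^3. HN layers by μ_θ (4 steps, strictly decreasing):
  μ^(1)=17/2; μ^(2)=1; μ^(3)=-2; μ^(4)=-5

((0, 0, 0, 1, 1); (0, 1, 1, 0, 0); (2, 0, 0, 0, 0); (0, 0, 0, 0, 3))


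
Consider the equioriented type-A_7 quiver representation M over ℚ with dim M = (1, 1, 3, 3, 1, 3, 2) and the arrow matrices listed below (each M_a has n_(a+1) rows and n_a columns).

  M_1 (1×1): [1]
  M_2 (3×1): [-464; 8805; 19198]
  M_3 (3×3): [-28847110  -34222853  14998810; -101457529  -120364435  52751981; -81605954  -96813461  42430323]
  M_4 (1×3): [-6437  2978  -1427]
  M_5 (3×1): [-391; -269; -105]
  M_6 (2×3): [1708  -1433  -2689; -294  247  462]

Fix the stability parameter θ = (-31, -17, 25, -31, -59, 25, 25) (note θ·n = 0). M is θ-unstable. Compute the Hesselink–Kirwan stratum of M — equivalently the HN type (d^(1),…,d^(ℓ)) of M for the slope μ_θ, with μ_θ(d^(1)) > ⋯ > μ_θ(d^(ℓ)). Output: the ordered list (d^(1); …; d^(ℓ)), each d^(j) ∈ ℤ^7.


Via rank(M_{q-1}∘⋯∘M_p): M ≅ I[1,7], I[3,4]^2, I[6,6], I[6,7].
μ_θ-semistable layers: μ^(1)=25; μ^(2)=-3; μ^(3)=-41/2; μ^(4)=-31

((0, 0, 0, 0, 0, 3, 2); (0, 0, 2, 2, 0, 0, 0); (0, 1, 1, 1, 1, 0, 0); (1, 0, 0, 0, 0, 0, 0))


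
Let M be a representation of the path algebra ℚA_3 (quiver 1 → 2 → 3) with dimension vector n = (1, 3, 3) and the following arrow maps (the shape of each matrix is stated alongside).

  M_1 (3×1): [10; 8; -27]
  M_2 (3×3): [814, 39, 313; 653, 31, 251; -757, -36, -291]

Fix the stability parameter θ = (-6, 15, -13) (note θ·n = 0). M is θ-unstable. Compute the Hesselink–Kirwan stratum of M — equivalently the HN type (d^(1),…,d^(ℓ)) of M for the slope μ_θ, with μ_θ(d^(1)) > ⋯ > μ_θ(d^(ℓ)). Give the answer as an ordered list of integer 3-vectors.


Via rank(M_{q-1}∘⋯∘M_p): M ≅ I[1,3], I[2,3]^2.
μ_θ-semistable layers: μ^(1)=1; μ^(2)=-6

((0, 3, 3); (1, 0, 0))


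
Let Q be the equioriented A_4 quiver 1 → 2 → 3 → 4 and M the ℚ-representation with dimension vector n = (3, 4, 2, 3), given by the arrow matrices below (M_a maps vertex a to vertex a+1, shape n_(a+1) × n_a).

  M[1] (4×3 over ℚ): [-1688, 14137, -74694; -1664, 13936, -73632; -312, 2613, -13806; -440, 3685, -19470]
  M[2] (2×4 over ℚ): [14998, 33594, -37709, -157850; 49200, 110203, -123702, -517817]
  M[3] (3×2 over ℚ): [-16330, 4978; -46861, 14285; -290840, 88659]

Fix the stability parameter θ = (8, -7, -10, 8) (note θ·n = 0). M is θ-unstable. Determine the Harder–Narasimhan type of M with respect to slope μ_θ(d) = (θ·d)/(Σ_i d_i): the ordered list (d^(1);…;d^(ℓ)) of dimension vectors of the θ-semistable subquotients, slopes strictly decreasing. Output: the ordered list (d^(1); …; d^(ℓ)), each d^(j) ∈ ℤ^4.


Via rank(M_{q-1}∘⋯∘M_p): M ≅ I[1,1]^2, I[1,4], I[2,2]^2, I[2,4], I[4,4].
μ_θ-semistable layers: μ^(1)=8; μ^(2)=-3; μ^(3)=-7; μ^(4)=-17/2

((2, 0, 0, 3); (1, 1, 1, 0); (0, 2, 0, 0); (0, 1, 1, 0))


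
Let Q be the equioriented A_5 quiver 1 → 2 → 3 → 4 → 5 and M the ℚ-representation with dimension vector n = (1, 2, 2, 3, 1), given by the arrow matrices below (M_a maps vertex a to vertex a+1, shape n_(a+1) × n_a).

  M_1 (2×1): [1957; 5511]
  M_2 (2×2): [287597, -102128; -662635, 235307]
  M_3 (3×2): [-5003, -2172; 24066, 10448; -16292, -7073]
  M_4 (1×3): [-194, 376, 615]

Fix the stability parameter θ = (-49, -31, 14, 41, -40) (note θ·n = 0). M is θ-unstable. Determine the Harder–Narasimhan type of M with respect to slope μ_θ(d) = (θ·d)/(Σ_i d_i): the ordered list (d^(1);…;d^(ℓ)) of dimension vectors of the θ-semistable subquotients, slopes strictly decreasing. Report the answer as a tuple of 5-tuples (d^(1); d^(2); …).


Interval decomposition of M: I[1,4], I[2,5], I[4,4].
HN type (ℓ=5): μ^(1)=41; μ^(2)=14; μ^(3)=5; μ^(4)=-31; μ^(5)=-49

((0, 0, 0, 2, 0); (0, 0, 1, 0, 0); (0, 0, 1, 1, 1); (0, 2, 0, 0, 0); (1, 0, 0, 0, 0))


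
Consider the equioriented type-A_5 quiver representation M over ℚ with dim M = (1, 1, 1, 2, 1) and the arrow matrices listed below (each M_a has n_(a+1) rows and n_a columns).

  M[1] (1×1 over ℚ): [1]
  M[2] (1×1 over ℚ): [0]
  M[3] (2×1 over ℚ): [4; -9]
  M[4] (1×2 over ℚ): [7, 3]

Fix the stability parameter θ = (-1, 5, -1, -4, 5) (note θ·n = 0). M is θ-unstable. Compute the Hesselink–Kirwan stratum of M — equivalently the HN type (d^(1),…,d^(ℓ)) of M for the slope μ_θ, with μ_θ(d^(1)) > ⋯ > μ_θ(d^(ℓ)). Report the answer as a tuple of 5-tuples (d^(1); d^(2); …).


Barcode: M ≅ I[1,2], I[3,5], I[4,4]. HN layers by μ_θ (4 steps, strictly decreasing):
  μ^(1)=5; μ^(2)=-1; μ^(3)=-5/2; μ^(4)=-4

((0, 1, 0, 0, 1); (1, 0, 0, 0, 0); (0, 0, 1, 1, 0); (0, 0, 0, 1, 0))


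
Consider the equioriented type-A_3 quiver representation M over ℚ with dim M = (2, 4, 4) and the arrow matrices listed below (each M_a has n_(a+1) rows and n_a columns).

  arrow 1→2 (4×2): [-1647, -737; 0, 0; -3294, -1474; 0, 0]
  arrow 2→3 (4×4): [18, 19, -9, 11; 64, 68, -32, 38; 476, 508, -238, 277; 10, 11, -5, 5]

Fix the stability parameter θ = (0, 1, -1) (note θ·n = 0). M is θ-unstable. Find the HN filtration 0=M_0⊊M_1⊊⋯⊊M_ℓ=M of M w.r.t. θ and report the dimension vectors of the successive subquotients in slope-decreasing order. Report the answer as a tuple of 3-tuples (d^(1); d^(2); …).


Barcode: M ≅ I[1,1], I[1,2], I[2,2], I[2,3]^2, I[3,3]^2. HN layers by μ_θ (3 steps, strictly decreasing):
  μ^(1)=1; μ^(2)=0; μ^(3)=-1

((0, 2, 0); (2, 2, 2); (0, 0, 2))


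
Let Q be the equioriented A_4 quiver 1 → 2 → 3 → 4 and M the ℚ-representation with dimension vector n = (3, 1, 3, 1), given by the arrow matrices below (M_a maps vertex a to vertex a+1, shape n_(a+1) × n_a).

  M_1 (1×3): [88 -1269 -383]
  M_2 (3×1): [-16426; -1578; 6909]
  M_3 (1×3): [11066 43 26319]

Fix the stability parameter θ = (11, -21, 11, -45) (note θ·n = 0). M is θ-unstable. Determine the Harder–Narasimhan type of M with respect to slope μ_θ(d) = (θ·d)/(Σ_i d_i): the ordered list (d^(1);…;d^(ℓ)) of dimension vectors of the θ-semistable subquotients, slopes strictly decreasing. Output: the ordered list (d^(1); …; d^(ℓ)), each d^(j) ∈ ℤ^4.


Barcode: M ≅ I[1,1]^2, I[1,4], I[3,3]^2. HN layers by μ_θ (2 steps, strictly decreasing):
  μ^(1)=11; μ^(2)=-11

((2, 0, 2, 0); (1, 1, 1, 1))


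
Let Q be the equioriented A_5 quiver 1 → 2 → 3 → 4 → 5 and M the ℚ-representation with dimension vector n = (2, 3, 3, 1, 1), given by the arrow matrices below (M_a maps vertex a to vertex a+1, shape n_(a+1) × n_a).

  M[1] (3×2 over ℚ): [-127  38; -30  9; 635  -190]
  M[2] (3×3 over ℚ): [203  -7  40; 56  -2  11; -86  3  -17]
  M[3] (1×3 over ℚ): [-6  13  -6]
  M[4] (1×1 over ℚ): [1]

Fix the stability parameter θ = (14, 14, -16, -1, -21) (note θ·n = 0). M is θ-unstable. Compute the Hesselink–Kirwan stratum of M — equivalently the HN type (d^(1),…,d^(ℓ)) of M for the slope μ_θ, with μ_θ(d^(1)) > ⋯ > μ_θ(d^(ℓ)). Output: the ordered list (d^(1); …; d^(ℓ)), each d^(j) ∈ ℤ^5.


Via rank(M_{q-1}∘⋯∘M_p): M ≅ I[1,3], I[1,5], I[2,3].
μ_θ-semistable layers: μ^(1)=4; μ^(2)=-1; μ^(3)=-2

((1, 1, 1, 0, 0); (0, 1, 1, 0, 0); (1, 1, 1, 1, 1))


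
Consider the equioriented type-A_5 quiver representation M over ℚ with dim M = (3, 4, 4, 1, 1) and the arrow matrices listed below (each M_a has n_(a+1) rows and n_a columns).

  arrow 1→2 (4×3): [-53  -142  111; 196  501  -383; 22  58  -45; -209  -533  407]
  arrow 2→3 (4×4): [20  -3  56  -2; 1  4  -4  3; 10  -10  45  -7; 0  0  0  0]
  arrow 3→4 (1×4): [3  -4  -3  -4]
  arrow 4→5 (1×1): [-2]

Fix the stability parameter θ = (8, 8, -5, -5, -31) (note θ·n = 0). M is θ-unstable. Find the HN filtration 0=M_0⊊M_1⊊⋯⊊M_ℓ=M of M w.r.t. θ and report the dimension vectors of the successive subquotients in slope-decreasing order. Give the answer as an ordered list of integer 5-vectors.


Via rank(M_{q-1}∘⋯∘M_p): M ≅ I[1,3]^2, I[1,5], I[2,2], I[3,3].
μ_θ-semistable layers: μ^(1)=8; μ^(2)=11/3; μ^(3)=-5

((0, 1, 0, 0, 0); (2, 2, 2, 0, 0); (1, 1, 2, 1, 1))


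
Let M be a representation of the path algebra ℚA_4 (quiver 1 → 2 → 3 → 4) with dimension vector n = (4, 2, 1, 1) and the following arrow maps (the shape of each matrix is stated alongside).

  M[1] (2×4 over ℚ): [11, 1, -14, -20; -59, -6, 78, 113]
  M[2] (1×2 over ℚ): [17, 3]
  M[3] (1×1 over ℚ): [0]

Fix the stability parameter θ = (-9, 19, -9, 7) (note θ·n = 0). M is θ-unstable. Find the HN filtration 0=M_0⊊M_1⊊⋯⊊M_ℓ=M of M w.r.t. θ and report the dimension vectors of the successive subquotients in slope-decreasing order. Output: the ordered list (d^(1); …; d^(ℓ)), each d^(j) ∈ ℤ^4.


Via rank(M_{q-1}∘⋯∘M_p): M ≅ I[1,1]^2, I[1,2], I[1,3], I[4,4].
μ_θ-semistable layers: μ^(1)=19; μ^(2)=7; μ^(3)=5; μ^(4)=-9

((0, 1, 0, 0); (0, 0, 0, 1); (0, 1, 1, 0); (4, 0, 0, 0))


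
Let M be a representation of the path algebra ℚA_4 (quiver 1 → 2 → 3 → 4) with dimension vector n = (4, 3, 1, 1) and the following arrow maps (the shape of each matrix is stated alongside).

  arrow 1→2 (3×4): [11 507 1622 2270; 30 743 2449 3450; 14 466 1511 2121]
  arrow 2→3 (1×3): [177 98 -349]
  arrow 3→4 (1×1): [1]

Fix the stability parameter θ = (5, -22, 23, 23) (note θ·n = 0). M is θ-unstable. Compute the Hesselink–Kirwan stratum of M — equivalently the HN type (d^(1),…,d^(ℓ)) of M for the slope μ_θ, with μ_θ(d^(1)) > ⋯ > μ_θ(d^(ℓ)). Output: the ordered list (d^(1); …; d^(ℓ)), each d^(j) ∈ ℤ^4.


Interval decomposition of M: I[1,1], I[1,2]^2, I[1,4].
HN type (ℓ=3): μ^(1)=23; μ^(2)=5; μ^(3)=-17/2

((0, 0, 1, 1); (1, 0, 0, 0); (3, 3, 0, 0))


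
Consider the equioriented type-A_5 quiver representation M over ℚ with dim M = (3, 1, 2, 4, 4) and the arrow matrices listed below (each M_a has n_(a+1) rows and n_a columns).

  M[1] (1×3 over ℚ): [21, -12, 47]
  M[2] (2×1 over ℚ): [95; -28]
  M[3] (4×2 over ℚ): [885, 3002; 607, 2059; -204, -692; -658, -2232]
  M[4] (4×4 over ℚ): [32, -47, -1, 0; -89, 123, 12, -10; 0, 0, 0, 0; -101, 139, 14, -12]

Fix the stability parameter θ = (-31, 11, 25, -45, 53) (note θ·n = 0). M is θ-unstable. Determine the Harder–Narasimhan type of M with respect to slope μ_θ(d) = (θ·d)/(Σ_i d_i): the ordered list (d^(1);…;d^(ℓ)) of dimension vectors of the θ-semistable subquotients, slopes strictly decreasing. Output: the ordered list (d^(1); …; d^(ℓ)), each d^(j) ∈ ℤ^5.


Barcode: M ≅ I[1,1]^2, I[1,5], I[3,5], I[4,4], I[4,5], I[5,5]. HN layers by μ_θ (5 steps, strictly decreasing):
  μ^(1)=53; μ^(2)=-3; μ^(3)=-10; μ^(4)=-31; μ^(5)=-45

((0, 0, 0, 0, 4); (0, 1, 1, 1, 0); (0, 0, 1, 1, 0); (3, 0, 0, 0, 0); (0, 0, 0, 2, 0))


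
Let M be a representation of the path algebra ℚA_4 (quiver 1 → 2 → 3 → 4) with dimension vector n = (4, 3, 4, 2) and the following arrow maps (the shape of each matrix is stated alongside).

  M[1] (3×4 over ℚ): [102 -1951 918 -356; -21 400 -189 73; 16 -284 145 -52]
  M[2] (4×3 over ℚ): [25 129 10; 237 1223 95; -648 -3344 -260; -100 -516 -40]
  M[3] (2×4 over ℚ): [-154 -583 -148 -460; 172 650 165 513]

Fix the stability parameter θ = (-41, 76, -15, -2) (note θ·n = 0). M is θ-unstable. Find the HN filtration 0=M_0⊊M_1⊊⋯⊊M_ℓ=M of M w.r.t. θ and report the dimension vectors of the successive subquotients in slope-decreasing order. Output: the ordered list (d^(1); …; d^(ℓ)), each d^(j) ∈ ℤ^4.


Via rank(M_{q-1}∘⋯∘M_p): M ≅ I[1,1], I[1,2], I[1,3], I[1,4], I[3,3], I[3,4].
μ_θ-semistable layers: μ^(1)=76; μ^(2)=61/2; μ^(3)=59/3; μ^(4)=-2; μ^(5)=-15; μ^(6)=-41

((0, 1, 0, 0); (0, 1, 1, 0); (0, 1, 1, 1); (0, 0, 0, 1); (0, 0, 2, 0); (4, 0, 0, 0))


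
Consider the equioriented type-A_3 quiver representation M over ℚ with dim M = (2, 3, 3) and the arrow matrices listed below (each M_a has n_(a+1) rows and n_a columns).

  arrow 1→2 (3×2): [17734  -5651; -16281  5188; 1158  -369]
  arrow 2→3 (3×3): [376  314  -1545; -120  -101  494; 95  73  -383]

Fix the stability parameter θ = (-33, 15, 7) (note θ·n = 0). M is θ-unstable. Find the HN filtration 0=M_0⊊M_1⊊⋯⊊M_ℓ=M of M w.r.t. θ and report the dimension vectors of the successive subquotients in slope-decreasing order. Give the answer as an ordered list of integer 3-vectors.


Via rank(M_{q-1}∘⋯∘M_p): M ≅ I[1,3]^2, I[2,3].
μ_θ-semistable layers: μ^(1)=11; μ^(2)=-33

((0, 3, 3); (2, 0, 0))


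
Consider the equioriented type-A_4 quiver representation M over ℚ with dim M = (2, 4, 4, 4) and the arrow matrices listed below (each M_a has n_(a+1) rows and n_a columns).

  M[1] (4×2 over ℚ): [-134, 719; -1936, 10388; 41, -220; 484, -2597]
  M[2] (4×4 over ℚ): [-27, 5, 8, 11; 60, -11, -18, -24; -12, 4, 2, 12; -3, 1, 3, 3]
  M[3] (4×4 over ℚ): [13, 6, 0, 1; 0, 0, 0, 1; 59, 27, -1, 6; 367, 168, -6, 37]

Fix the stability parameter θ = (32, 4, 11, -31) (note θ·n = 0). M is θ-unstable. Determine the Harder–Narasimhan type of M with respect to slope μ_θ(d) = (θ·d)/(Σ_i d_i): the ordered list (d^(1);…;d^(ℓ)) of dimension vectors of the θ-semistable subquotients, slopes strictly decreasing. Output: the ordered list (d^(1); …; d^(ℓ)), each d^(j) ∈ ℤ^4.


Barcode: M ≅ I[1,2], I[1,4], I[2,4]^2, I[3,3], I[4,4]. HN layers by μ_θ (5 steps, strictly decreasing):
  μ^(1)=18; μ^(2)=11; μ^(3)=4; μ^(4)=-16/3; μ^(5)=-31

((1, 1, 0, 0); (0, 0, 1, 0); (1, 1, 1, 1); (0, 2, 2, 2); (0, 0, 0, 1))


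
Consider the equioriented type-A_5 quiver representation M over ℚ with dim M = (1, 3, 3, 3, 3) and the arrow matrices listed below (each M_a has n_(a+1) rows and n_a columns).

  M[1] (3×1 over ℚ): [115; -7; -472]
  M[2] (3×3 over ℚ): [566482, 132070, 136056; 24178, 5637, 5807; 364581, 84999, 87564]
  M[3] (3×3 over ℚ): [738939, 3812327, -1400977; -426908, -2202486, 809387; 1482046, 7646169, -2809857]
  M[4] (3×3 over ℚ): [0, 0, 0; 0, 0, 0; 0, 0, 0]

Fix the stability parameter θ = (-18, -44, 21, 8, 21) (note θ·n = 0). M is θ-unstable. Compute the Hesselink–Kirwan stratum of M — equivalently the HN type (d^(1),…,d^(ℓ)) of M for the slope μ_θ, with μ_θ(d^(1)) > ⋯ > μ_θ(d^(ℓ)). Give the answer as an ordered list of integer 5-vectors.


Interval decomposition of M: I[1,4], I[2,2], I[2,4], I[3,4], I[5,5]^3.
HN type (ℓ=4): μ^(1)=21; μ^(2)=29/2; μ^(3)=-31; μ^(4)=-44

((0, 0, 0, 0, 3); (0, 0, 3, 3, 0); (1, 1, 0, 0, 0); (0, 2, 0, 0, 0))


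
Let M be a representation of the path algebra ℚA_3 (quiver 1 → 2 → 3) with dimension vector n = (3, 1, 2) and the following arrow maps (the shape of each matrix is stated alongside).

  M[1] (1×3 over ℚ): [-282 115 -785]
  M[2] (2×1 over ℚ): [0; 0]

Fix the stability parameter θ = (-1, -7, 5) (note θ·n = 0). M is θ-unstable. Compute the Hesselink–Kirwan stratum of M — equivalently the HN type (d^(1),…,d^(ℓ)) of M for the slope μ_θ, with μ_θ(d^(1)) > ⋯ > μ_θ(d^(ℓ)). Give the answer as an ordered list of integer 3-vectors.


Interval decomposition of M: I[1,1]^2, I[1,2], I[3,3]^2.
HN type (ℓ=3): μ^(1)=5; μ^(2)=-1; μ^(3)=-4

((0, 0, 2); (2, 0, 0); (1, 1, 0))


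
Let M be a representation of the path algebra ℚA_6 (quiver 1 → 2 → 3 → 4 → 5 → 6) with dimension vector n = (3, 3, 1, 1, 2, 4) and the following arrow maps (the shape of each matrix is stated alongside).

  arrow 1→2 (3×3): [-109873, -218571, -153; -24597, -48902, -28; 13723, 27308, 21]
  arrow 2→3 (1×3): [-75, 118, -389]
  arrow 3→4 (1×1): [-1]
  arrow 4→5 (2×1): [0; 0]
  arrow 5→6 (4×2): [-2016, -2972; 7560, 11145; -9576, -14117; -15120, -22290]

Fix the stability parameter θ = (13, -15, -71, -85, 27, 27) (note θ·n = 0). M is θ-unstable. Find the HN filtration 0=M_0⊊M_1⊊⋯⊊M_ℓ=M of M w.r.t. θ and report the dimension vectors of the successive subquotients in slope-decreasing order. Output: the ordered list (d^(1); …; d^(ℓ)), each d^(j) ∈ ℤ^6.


Interval decomposition of M: I[1,2]^2, I[1,4], I[5,5], I[5,6], I[6,6]^3.
HN type (ℓ=3): μ^(1)=27; μ^(2)=-1; μ^(3)=-79/2

((0, 0, 0, 0, 2, 4); (2, 2, 0, 0, 0, 0); (1, 1, 1, 1, 0, 0))


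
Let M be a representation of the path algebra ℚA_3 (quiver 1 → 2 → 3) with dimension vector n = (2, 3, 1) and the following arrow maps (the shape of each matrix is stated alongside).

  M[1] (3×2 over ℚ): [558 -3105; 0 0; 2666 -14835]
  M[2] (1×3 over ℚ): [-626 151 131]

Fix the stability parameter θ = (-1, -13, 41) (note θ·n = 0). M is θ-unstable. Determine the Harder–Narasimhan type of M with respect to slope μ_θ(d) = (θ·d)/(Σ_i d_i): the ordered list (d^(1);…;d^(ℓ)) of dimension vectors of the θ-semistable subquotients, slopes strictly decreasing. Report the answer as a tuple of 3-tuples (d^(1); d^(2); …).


Interval decomposition of M: I[1,1], I[1,3], I[2,2]^2.
HN type (ℓ=4): μ^(1)=41; μ^(2)=-1; μ^(3)=-7; μ^(4)=-13

((0, 0, 1); (1, 0, 0); (1, 1, 0); (0, 2, 0))


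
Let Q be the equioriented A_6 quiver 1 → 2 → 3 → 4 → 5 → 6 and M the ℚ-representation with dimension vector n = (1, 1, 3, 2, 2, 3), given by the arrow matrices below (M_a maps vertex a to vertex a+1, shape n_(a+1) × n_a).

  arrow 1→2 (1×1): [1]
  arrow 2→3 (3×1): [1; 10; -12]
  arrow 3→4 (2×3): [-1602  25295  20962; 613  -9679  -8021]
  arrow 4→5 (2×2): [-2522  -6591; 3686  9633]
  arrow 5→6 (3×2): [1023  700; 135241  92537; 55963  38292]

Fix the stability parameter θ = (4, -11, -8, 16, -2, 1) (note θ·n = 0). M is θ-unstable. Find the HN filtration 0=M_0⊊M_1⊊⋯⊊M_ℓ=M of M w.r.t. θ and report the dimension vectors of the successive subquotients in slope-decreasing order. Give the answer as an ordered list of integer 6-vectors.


Via rank(M_{q-1}∘⋯∘M_p): M ≅ I[1,6], I[3,3], I[3,4], I[5,6], I[6,6].
μ_θ-semistable layers: μ^(1)=16; μ^(2)=5; μ^(3)=1; μ^(4)=-2; μ^(5)=-5; μ^(6)=-8

((0, 0, 0, 1, 0, 0); (0, 0, 0, 1, 1, 1); (0, 0, 0, 0, 0, 2); (0, 0, 0, 0, 1, 0); (1, 1, 1, 0, 0, 0); (0, 0, 2, 0, 0, 0))


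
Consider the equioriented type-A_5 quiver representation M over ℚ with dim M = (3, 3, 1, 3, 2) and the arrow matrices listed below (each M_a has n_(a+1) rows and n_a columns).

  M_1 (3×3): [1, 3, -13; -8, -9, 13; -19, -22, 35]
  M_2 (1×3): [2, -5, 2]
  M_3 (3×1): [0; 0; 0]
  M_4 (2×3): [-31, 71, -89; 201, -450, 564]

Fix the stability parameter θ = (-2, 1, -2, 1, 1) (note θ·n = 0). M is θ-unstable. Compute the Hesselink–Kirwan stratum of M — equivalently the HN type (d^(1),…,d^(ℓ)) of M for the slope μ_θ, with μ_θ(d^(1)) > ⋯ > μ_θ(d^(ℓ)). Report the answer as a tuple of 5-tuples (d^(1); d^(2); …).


Barcode: M ≅ I[1,2]^2, I[1,3], I[4,4], I[4,5]^2. HN layers by μ_θ (3 steps, strictly decreasing):
  μ^(1)=1; μ^(2)=-1/2; μ^(3)=-2

((0, 2, 0, 3, 2); (0, 1, 1, 0, 0); (3, 0, 0, 0, 0))


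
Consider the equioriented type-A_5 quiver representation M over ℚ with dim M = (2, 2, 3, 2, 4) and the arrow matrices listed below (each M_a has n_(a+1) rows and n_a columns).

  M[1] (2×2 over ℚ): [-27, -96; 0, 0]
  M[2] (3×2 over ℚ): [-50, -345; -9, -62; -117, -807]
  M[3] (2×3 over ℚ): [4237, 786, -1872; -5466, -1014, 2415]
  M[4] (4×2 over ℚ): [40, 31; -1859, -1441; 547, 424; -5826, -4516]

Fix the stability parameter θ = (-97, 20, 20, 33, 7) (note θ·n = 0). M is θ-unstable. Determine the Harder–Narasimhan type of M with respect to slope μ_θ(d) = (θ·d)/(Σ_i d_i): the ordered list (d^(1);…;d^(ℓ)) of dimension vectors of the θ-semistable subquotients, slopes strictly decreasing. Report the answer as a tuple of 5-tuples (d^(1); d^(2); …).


Barcode: M ≅ I[1,1], I[1,5], I[2,5], I[3,3], I[5,5]^2. HN layers by μ_θ (3 steps, strictly decreasing):
  μ^(1)=20; μ^(2)=7; μ^(3)=-97

((0, 2, 3, 2, 2); (0, 0, 0, 0, 2); (2, 0, 0, 0, 0))


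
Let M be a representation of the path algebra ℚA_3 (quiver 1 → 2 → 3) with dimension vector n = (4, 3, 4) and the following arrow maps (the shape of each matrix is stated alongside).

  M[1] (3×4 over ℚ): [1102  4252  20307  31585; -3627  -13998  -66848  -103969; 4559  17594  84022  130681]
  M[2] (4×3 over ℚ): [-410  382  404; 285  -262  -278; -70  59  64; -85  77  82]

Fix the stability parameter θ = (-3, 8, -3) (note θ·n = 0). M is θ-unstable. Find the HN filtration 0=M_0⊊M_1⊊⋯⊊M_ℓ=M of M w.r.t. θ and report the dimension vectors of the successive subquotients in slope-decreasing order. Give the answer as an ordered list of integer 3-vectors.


Interval decomposition of M: I[1,1], I[1,2], I[1,3]^2, I[3,3]^2.
HN type (ℓ=3): μ^(1)=8; μ^(2)=5/2; μ^(3)=-3

((0, 1, 0); (0, 2, 2); (4, 0, 2))


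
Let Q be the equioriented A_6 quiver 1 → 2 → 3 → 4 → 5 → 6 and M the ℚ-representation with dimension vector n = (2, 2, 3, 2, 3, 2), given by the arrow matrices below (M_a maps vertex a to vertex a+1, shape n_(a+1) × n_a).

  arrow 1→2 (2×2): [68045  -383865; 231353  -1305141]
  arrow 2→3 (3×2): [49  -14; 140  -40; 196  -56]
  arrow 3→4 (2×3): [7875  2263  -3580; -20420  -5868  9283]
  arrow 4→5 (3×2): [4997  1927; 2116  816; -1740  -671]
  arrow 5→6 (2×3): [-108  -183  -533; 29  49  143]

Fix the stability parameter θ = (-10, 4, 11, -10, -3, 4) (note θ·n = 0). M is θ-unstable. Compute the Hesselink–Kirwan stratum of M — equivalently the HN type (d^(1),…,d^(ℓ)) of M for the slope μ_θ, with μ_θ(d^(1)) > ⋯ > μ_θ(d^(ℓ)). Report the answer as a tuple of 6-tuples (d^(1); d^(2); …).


Via rank(M_{q-1}∘⋯∘M_p): M ≅ I[1,1], I[1,6], I[2,2], I[3,3], I[3,6], I[5,5].
μ_θ-semistable layers: μ^(1)=11; μ^(2)=4; μ^(3)=1/2; μ^(4)=-2/3; μ^(5)=-3; μ^(6)=-10

((0, 0, 1, 0, 0, 0); (0, 1, 0, 0, 0, 2); (0, 1, 1, 1, 1, 0); (0, 0, 1, 1, 1, 0); (0, 0, 0, 0, 1, 0); (2, 0, 0, 0, 0, 0))


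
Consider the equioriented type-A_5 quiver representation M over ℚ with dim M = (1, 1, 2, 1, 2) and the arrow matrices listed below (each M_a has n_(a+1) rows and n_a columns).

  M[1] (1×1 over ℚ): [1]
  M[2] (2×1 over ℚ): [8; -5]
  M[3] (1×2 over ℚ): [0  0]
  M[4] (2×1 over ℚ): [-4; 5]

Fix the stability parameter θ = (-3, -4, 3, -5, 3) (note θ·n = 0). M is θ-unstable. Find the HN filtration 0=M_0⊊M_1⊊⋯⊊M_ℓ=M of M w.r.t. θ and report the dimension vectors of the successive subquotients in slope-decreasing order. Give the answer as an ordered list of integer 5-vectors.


Barcode: M ≅ I[1,3], I[3,3], I[4,5], I[5,5]. HN layers by μ_θ (3 steps, strictly decreasing):
  μ^(1)=3; μ^(2)=-7/2; μ^(3)=-5

((0, 0, 2, 0, 2); (1, 1, 0, 0, 0); (0, 0, 0, 1, 0))


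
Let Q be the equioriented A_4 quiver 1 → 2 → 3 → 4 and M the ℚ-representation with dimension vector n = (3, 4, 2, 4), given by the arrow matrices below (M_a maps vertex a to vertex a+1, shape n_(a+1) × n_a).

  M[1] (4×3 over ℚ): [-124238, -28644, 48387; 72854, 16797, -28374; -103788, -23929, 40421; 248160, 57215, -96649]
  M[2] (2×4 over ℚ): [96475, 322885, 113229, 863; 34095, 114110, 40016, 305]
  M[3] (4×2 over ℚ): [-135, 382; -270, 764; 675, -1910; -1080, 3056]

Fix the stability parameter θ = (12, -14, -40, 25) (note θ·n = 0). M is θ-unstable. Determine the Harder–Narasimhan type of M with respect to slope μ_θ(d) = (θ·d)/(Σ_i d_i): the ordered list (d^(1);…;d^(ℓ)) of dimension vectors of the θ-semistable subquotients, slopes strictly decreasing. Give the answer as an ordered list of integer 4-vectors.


Via rank(M_{q-1}∘⋯∘M_p): M ≅ I[1,1], I[1,3], I[1,4], I[2,2]^2, I[4,4]^3.
μ_θ-semistable layers: μ^(1)=25; μ^(2)=12; μ^(3)=-14

((0, 0, 0, 4); (1, 0, 0, 0); (2, 4, 2, 0))


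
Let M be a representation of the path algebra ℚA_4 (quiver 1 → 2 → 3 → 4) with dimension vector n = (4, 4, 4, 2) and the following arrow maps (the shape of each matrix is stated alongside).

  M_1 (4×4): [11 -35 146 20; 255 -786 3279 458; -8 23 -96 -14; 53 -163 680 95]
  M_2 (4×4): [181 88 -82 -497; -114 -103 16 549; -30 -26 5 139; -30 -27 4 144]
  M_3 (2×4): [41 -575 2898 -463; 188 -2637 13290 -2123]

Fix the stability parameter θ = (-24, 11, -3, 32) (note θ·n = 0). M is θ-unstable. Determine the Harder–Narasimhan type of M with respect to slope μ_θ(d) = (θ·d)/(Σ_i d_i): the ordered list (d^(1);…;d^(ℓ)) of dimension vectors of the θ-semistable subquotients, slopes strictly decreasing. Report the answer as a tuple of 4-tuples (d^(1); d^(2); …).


Barcode: M ≅ I[1,3]^2, I[1,4]^2. HN layers by μ_θ (3 steps, strictly decreasing):
  μ^(1)=32; μ^(2)=4; μ^(3)=-24

((0, 0, 0, 2); (0, 4, 4, 0); (4, 0, 0, 0))


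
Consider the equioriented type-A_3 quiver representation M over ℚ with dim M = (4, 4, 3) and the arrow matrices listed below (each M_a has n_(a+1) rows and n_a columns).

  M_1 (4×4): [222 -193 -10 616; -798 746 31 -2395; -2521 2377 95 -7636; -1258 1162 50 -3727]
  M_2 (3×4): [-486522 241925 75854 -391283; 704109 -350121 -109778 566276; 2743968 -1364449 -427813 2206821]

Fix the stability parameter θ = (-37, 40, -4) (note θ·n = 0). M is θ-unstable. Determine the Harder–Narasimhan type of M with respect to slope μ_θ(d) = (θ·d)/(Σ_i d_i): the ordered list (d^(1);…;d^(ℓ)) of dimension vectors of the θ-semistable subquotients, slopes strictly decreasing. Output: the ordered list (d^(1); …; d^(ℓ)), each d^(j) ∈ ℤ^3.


Interval decomposition of M: I[1,2], I[1,3]^3.
HN type (ℓ=3): μ^(1)=40; μ^(2)=18; μ^(3)=-37

((0, 1, 0); (0, 3, 3); (4, 0, 0))


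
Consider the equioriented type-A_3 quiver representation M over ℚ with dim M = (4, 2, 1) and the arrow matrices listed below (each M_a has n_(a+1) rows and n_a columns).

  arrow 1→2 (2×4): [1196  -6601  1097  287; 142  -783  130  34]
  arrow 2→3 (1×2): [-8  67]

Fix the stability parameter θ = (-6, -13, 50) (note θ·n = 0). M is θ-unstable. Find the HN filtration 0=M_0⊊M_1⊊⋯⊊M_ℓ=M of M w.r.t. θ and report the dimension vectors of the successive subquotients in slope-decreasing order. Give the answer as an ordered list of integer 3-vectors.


Barcode: M ≅ I[1,1]^2, I[1,2], I[1,3]. HN layers by μ_θ (3 steps, strictly decreasing):
  μ^(1)=50; μ^(2)=-6; μ^(3)=-19/2

((0, 0, 1); (2, 0, 0); (2, 2, 0))
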